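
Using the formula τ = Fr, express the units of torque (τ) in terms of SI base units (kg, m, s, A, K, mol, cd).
Units of each symbol in τ = Fr:
  F (force): kg·m/s²
  r (lever arm): m

Multiplying the contributions: [kg·m/s²] · [m]
Adding exponents of each base unit: kg: 1, m: 2, s: -2
SI base units of torque: kg·m²/s²

Answer: kg·m²/s²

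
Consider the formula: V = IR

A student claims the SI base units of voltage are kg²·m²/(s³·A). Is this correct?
Units of each symbol in V = IR:
  I (current): A
  R (resistance, in ohms): kg·m²/(s³·A²)

Multiplying the contributions: [A] · [kg·m²/(s³·A²)]
Adding exponents of each base unit: kg: 1, m: 2, s: -3, A: -1
SI base units of voltage: kg·m²/(s³·A)

The claimed units kg²·m²/(s³·A) (exponents kg: 2, m: 2, s: -3, A: -1) do not match the derived units kg·m²/(s³·A) (exponents kg: 1, m: 2, s: -3, A: -1), so the claim is incorrect.

Answer: No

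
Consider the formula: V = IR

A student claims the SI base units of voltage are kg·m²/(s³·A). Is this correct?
Units of each symbol in V = IR:
  I (current): A
  R (resistance, in ohms): kg·m²/(s³·A²)

Multiplying the contributions: [A] · [kg·m²/(s³·A²)]
Adding exponents of each base unit: kg: 1, m: 2, s: -3, A: -1
SI base units of voltage: kg·m²/(s³·A)

The claimed units kg·m²/(s³·A) match the derived units, so the claim is correct.

Answer: Yes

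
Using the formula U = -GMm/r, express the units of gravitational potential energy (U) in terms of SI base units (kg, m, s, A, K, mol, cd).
Units of each symbol in U = -GMm/r:
  G (gravitational constant): m³/(kg·s²)
  M (mass): kg
  m (mass): kg
  r (distance): m  → in the denominator, contributes 1/m
  The minus sign does not affect the units.

Multiplying the contributions: [m³/(kg·s²)] · [kg] · [kg] · [1/m]
Adding exponents of each base unit: kg: 1, m: 2, s: -2
SI base units of gravitational potential energy: kg·m²/s²

Answer: kg·m²/s²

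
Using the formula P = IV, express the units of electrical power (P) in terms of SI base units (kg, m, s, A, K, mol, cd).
Units of each symbol in P = IV:
  I (current): A
  V (voltage, in volts): kg·m²/(s³·A)

Multiplying the contributions: [A] · [kg·m²/(s³·A)]
Adding exponents of each base unit: kg: 1, m: 2, s: -3
SI base units of electrical power: kg·m²/s³

Answer: kg·m²/s³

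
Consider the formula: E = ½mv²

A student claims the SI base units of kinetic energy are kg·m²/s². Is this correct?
Units of each symbol in E = ½mv²:
  m (mass): kg
  v (speed): m/s  → to the power 2, contributes m²/s²
  The factor ½ is dimensionless.

Multiplying the contributions: [kg] · [m²/s²]
Adding exponents of each base unit: kg: 1, m: 2, s: -2
SI base units of kinetic energy: kg·m²/s²

The claimed units kg·m²/s² match the derived units, so the claim is correct.

Answer: Yes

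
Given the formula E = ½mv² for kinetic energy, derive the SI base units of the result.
Units of each symbol in E = ½mv²:
  m (mass): kg
  v (speed): m/s  → to the power 2, contributes m²/s²
  The factor ½ is dimensionless.

Multiplying the contributions: [kg] · [m²/s²]
Adding exponents of each base unit: kg: 1, m: 2, s: -2
SI base units of kinetic energy: kg·m²/s²

Answer: kg·m²/s²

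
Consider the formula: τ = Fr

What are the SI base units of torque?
Units of each symbol in τ = Fr:
  F (force): kg·m/s²
  r (lever arm): m

Multiplying the contributions: [kg·m/s²] · [m]
Adding exponents of each base unit: kg: 1, m: 2, s: -2
SI base units of torque: kg·m²/s²

Answer: kg·m²/s²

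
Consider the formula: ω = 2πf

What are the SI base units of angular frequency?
Units of each symbol in ω = 2πf:
  f (frequency): 1/s
  The factor 2π is dimensionless.

Multiplying the contributions: [1/s]
Adding exponents of each base unit: s: -1
SI base units of angular frequency: 1/s

Answer: 1/s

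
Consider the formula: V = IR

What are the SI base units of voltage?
Units of each symbol in V = IR:
  I (current): A
  R (resistance, in ohms): kg·m²/(s³·A²)

Multiplying the contributions: [A] · [kg·m²/(s³·A²)]
Adding exponents of each base unit: kg: 1, m: 2, s: -3, A: -1
SI base units of voltage: kg·m²/(s³·A)

Answer: kg·m²/(s³·A)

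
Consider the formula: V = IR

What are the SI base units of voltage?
Units of each symbol in V = IR:
  I (current): A
  R (resistance, in ohms): kg·m²/(s³·A²)

Multiplying the contributions: [A] · [kg·m²/(s³·A²)]
Adding exponents of each base unit: kg: 1, m: 2, s: -3, A: -1
SI base units of voltage: kg·m²/(s³·A)

Answer: kg·m²/(s³·A)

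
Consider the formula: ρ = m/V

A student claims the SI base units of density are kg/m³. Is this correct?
Units of each symbol in ρ = m/V:
  m (mass): kg
  V (volume): m³  → in the denominator, contributes 1/m³

Multiplying the contributions: [kg] · [1/m³]
Adding exponents of each base unit: kg: 1, m: -3
SI base units of density: kg/m³

The claimed units kg/m³ match the derived units, so the claim is correct.

Answer: Yes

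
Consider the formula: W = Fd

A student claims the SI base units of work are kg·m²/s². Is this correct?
Units of each symbol in W = Fd:
  F (force): kg·m/s²
  d (displacement): m

Multiplying the contributions: [kg·m/s²] · [m]
Adding exponents of each base unit: kg: 1, m: 2, s: -2
SI base units of work: kg·m²/s²

The claimed units kg·m²/s² match the derived units, so the claim is correct.

Answer: Yes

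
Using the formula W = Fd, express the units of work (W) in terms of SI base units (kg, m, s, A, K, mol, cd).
Units of each symbol in W = Fd:
  F (force): kg·m/s²
  d (displacement): m

Multiplying the contributions: [kg·m/s²] · [m]
Adding exponents of each base unit: kg: 1, m: 2, s: -2
SI base units of work: kg·m²/s²

Answer: kg·m²/s²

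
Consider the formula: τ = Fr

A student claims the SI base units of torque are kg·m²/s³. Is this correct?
Units of each symbol in τ = Fr:
  F (force): kg·m/s²
  r (lever arm): m

Multiplying the contributions: [kg·m/s²] · [m]
Adding exponents of each base unit: kg: 1, m: 2, s: -2
SI base units of torque: kg·m²/s²

The claimed units kg·m²/s³ (exponents kg: 1, m: 2, s: -3) do not match the derived units kg·m²/s² (exponents kg: 1, m: 2, s: -2), so the claim is incorrect.

Answer: No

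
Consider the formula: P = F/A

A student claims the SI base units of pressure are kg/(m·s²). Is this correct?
Units of each symbol in P = F/A:
  F (force): kg·m/s²
  A (area): m²  → in the denominator, contributes 1/m²

Multiplying the contributions: [kg·m/s²] · [1/m²]
Adding exponents of each base unit: kg: 1, m: -1, s: -2
SI base units of pressure: kg/(m·s²)

The claimed units kg/(m·s²) match the derived units, so the claim is correct.

Answer: Yes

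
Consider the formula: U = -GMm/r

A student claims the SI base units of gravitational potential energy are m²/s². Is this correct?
Units of each symbol in U = -GMm/r:
  G (gravitational constant): m³/(kg·s²)
  M (mass): kg
  m (mass): kg
  r (distance): m  → in the denominator, contributes 1/m
  The minus sign does not affect the units.

Multiplying the contributions: [m³/(kg·s²)] · [kg] · [kg] · [1/m]
Adding exponents of each base unit: kg: 1, m: 2, s: -2
SI base units of gravitational potential energy: kg·m²/s²

The claimed units m²/s² (exponents m: 2, s: -2) do not match the derived units kg·m²/s² (exponents kg: 1, m: 2, s: -2), so the claim is incorrect.

Answer: No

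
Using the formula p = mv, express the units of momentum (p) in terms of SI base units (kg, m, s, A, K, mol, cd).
Units of each symbol in p = mv:
  m (mass): kg
  v (velocity): m/s

Multiplying the contributions: [kg] · [m/s]
Adding exponents of each base unit: kg: 1, m: 1, s: -1
SI base units of momentum: kg·m/s

Answer: kg·m/s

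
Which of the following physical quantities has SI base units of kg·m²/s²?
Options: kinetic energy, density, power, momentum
Checking the SI base units of each option:
  kinetic energy (E = ½mv²): kg·m²/s²  ✓ matches
  density (ρ = m/V): kg/m³  ✗
  power (P = W/t): kg·m²/s³  ✗
  momentum (p = mv): kg·m/s  ✗

Only kinetic energy has units kg·m²/s².

Answer: kinetic energy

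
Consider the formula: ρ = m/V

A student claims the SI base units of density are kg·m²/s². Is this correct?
Units of each symbol in ρ = m/V:
  m (mass): kg
  V (volume): m³  → in the denominator, contributes 1/m³

Multiplying the contributions: [kg] · [1/m³]
Adding exponents of each base unit: kg: 1, m: -3
SI base units of density: kg/m³

The claimed units kg·m²/s² (exponents kg: 1, m: 2, s: -2) do not match the derived units kg/m³ (exponents kg: 1, m: -3), so the claim is incorrect.

Answer: No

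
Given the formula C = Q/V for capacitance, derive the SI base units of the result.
Units of each symbol in C = Q/V:
  Q (charge, in coulombs): s·A
  V (voltage, in volts): kg·m²/(s³·A)  → in the denominator, contributes s³·A/(kg·m²)

Multiplying the contributions: [s·A] · [s³·A/(kg·m²)]
Adding exponents of each base unit: kg: -1, m: -2, s: 4, A: 2
SI base units of capacitance: s⁴·A²/(kg·m²)

Answer: s⁴·A²/(kg·m²)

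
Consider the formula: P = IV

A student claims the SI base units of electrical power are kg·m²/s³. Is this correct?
Units of each symbol in P = IV:
  I (current): A
  V (voltage, in volts): kg·m²/(s³·A)

Multiplying the contributions: [A] · [kg·m²/(s³·A)]
Adding exponents of each base unit: kg: 1, m: 2, s: -3
SI base units of electrical power: kg·m²/s³

The claimed units kg·m²/s³ match the derived units, so the claim is correct.

Answer: Yes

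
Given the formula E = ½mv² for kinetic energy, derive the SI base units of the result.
Units of each symbol in E = ½mv²:
  m (mass): kg
  v (speed): m/s  → to the power 2, contributes m²/s²
  The factor ½ is dimensionless.

Multiplying the contributions: [kg] · [m²/s²]
Adding exponents of each base unit: kg: 1, m: 2, s: -2
SI base units of kinetic energy: kg·m²/s²

Answer: kg·m²/s²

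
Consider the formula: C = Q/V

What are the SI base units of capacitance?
Units of each symbol in C = Q/V:
  Q (charge, in coulombs): s·A
  V (voltage, in volts): kg·m²/(s³·A)  → in the denominator, contributes s³·A/(kg·m²)

Multiplying the contributions: [s·A] · [s³·A/(kg·m²)]
Adding exponents of each base unit: kg: -1, m: -2, s: 4, A: 2
SI base units of capacitance: s⁴·A²/(kg·m²)

Answer: s⁴·A²/(kg·m²)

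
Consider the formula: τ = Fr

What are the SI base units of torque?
Units of each symbol in τ = Fr:
  F (force): kg·m/s²
  r (lever arm): m

Multiplying the contributions: [kg·m/s²] · [m]
Adding exponents of each base unit: kg: 1, m: 2, s: -2
SI base units of torque: kg·m²/s²

Answer: kg·m²/s²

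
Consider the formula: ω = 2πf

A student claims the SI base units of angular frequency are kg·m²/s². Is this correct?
Units of each symbol in ω = 2πf:
  f (frequency): 1/s
  The factor 2π is dimensionless.

Multiplying the contributions: [1/s]
Adding exponents of each base unit: s: -1
SI base units of angular frequency: 1/s

The claimed units kg·m²/s² (exponents kg: 1, m: 2, s: -2) do not match the derived units 1/s (exponents s: -1), so the claim is incorrect.

Answer: No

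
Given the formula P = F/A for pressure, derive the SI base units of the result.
Units of each symbol in P = F/A:
  F (force): kg·m/s²
  A (area): m²  → in the denominator, contributes 1/m²

Multiplying the contributions: [kg·m/s²] · [1/m²]
Adding exponents of each base unit: kg: 1, m: -1, s: -2
SI base units of pressure: kg/(m·s²)

Answer: kg/(m·s²)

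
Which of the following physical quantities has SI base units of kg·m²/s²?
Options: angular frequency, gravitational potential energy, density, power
Checking the SI base units of each option:
  angular frequency (ω = 2πf): 1/s  ✗
  gravitational potential energy (U = -GMm/r): kg·m²/s²  ✓ matches
  density (ρ = m/V): kg/m³  ✗
  power (P = W/t): kg·m²/s³  ✗

Only gravitational potential energy has units kg·m²/s².

Answer: gravitational potential energy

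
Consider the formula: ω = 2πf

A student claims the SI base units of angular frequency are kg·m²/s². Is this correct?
Units of each symbol in ω = 2πf:
  f (frequency): 1/s
  The factor 2π is dimensionless.

Multiplying the contributions: [1/s]
Adding exponents of each base unit: s: -1
SI base units of angular frequency: 1/s

The claimed units kg·m²/s² (exponents kg: 1, m: 2, s: -2) do not match the derived units 1/s (exponents s: -1), so the claim is incorrect.

Answer: No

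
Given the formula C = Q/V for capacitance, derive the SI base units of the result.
Units of each symbol in C = Q/V:
  Q (charge, in coulombs): s·A
  V (voltage, in volts): kg·m²/(s³·A)  → in the denominator, contributes s³·A/(kg·m²)

Multiplying the contributions: [s·A] · [s³·A/(kg·m²)]
Adding exponents of each base unit: kg: -1, m: -2, s: 4, A: 2
SI base units of capacitance: s⁴·A²/(kg·m²)

Answer: s⁴·A²/(kg·m²)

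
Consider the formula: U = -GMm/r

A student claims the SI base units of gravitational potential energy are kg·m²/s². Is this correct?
Units of each symbol in U = -GMm/r:
  G (gravitational constant): m³/(kg·s²)
  M (mass): kg
  m (mass): kg
  r (distance): m  → in the denominator, contributes 1/m
  The minus sign does not affect the units.

Multiplying the contributions: [m³/(kg·s²)] · [kg] · [kg] · [1/m]
Adding exponents of each base unit: kg: 1, m: 2, s: -2
SI base units of gravitational potential energy: kg·m²/s²

The claimed units kg·m²/s² match the derived units, so the claim is correct.

Answer: Yes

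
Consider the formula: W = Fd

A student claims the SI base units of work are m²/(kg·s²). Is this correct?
Units of each symbol in W = Fd:
  F (force): kg·m/s²
  d (displacement): m

Multiplying the contributions: [kg·m/s²] · [m]
Adding exponents of each base unit: kg: 1, m: 2, s: -2
SI base units of work: kg·m²/s²

The claimed units m²/(kg·s²) (exponents kg: -1, m: 2, s: -2) do not match the derived units kg·m²/s² (exponents kg: 1, m: 2, s: -2), so the claim is incorrect.

Answer: No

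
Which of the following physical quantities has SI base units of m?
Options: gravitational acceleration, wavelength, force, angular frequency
Checking the SI base units of each option:
  gravitational acceleration (g = GM/r²): m/s²  ✗
  wavelength (λ = v/f): m  ✓ matches
  force (F = ma): kg·m/s²  ✗
  angular frequency (ω = 2πf): 1/s  ✗

Only wavelength has units m.

Answer: wavelength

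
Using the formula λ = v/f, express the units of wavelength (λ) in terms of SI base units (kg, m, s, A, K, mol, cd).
Units of each symbol in λ = v/f:
  v (wave speed): m/s
  f (frequency): 1/s  → in the denominator, contributes s

Multiplying the contributions: [m/s] · [s]
Adding exponents of each base unit: m: 1
SI base units of wavelength: m

Answer: m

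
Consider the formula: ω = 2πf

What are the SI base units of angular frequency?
Units of each symbol in ω = 2πf:
  f (frequency): 1/s
  The factor 2π is dimensionless.

Multiplying the contributions: [1/s]
Adding exponents of each base unit: s: -1
SI base units of angular frequency: 1/s

Answer: 1/s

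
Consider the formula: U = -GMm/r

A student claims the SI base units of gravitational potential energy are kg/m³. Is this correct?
Units of each symbol in U = -GMm/r:
  G (gravitational constant): m³/(kg·s²)
  M (mass): kg
  m (mass): kg
  r (distance): m  → in the denominator, contributes 1/m
  The minus sign does not affect the units.

Multiplying the contributions: [m³/(kg·s²)] · [kg] · [kg] · [1/m]
Adding exponents of each base unit: kg: 1, m: 2, s: -2
SI base units of gravitational potential energy: kg·m²/s²

The claimed units kg/m³ (exponents kg: 1, m: -3) do not match the derived units kg·m²/s² (exponents kg: 1, m: 2, s: -2), so the claim is incorrect.

Answer: No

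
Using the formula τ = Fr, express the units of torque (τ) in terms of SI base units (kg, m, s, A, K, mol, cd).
Units of each symbol in τ = Fr:
  F (force): kg·m/s²
  r (lever arm): m

Multiplying the contributions: [kg·m/s²] · [m]
Adding exponents of each base unit: kg: 1, m: 2, s: -2
SI base units of torque: kg·m²/s²

Answer: kg·m²/s²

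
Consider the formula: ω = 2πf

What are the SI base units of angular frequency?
Units of each symbol in ω = 2πf:
  f (frequency): 1/s
  The factor 2π is dimensionless.

Multiplying the contributions: [1/s]
Adding exponents of each base unit: s: -1
SI base units of angular frequency: 1/s

Answer: 1/s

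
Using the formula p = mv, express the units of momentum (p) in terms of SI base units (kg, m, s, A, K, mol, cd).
Units of each symbol in p = mv:
  m (mass): kg
  v (velocity): m/s

Multiplying the contributions: [kg] · [m/s]
Adding exponents of each base unit: kg: 1, m: 1, s: -1
SI base units of momentum: kg·m/s

Answer: kg·m/s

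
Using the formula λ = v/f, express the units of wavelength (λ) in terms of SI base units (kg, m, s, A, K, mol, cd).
Units of each symbol in λ = v/f:
  v (wave speed): m/s
  f (frequency): 1/s  → in the denominator, contributes s

Multiplying the contributions: [m/s] · [s]
Adding exponents of each base unit: m: 1
SI base units of wavelength: m

Answer: m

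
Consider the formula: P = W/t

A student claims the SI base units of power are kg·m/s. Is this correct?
Units of each symbol in P = W/t:
  W (work): kg·m²/s²
  t (time): s  → in the denominator, contributes 1/s

Multiplying the contributions: [kg·m²/s²] · [1/s]
Adding exponents of each base unit: kg: 1, m: 2, s: -3
SI base units of power: kg·m²/s³

The claimed units kg·m/s (exponents kg: 1, m: 1, s: -1) do not match the derived units kg·m²/s³ (exponents kg: 1, m: 2, s: -3), so the claim is incorrect.

Answer: No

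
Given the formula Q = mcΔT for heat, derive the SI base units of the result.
Units of each symbol in Q = mcΔT:
  m (mass): kg
  c (specific heat capacity, in J/(kg·K)): m²/(s²·K)
  ΔT (temperature change): K

Multiplying the contributions: [kg] · [m²/(s²·K)] · [K]
Adding exponents of each base unit: kg: 1, m: 2, s: -2
SI base units of heat: kg·m²/s²

Answer: kg·m²/s²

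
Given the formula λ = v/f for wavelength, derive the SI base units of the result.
Units of each symbol in λ = v/f:
  v (wave speed): m/s
  f (frequency): 1/s  → in the denominator, contributes s

Multiplying the contributions: [m/s] · [s]
Adding exponents of each base unit: m: 1
SI base units of wavelength: m

Answer: m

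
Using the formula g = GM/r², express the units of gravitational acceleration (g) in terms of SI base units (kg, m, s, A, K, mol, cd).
Units of each symbol in g = GM/r²:
  G (gravitational constant): m³/(kg·s²)
  M (mass): kg
  r (distance): m  → to the power 2 in the denominator, contributes 1/m²

Multiplying the contributions: [m³/(kg·s²)] · [kg] · [1/m²]
Adding exponents of each base unit: m: 1, s: -2
SI base units of gravitational acceleration: m/s²

Answer: m/s²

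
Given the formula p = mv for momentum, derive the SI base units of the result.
Units of each symbol in p = mv:
  m (mass): kg
  v (velocity): m/s

Multiplying the contributions: [kg] · [m/s]
Adding exponents of each base unit: kg: 1, m: 1, s: -1
SI base units of momentum: kg·m/s

Answer: kg·m/s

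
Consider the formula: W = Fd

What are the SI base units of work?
Units of each symbol in W = Fd:
  F (force): kg·m/s²
  d (displacement): m

Multiplying the contributions: [kg·m/s²] · [m]
Adding exponents of each base unit: kg: 1, m: 2, s: -2
SI base units of work: kg·m²/s²

Answer: kg·m²/s²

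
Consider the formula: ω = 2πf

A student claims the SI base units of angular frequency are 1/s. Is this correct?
Units of each symbol in ω = 2πf:
  f (frequency): 1/s
  The factor 2π is dimensionless.

Multiplying the contributions: [1/s]
Adding exponents of each base unit: s: -1
SI base units of angular frequency: 1/s

The claimed units 1/s match the derived units, so the claim is correct.

Answer: Yes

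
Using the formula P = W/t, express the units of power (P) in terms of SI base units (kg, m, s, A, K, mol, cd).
Units of each symbol in P = W/t:
  W (work): kg·m²/s²
  t (time): s  → in the denominator, contributes 1/s

Multiplying the contributions: [kg·m²/s²] · [1/s]
Adding exponents of each base unit: kg: 1, m: 2, s: -3
SI base units of power: kg·m²/s³

Answer: kg·m²/s³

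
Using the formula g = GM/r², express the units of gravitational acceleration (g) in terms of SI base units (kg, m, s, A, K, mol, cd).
Units of each symbol in g = GM/r²:
  G (gravitational constant): m³/(kg·s²)
  M (mass): kg
  r (distance): m  → to the power 2 in the denominator, contributes 1/m²

Multiplying the contributions: [m³/(kg·s²)] · [kg] · [1/m²]
Adding exponents of each base unit: m: 1, s: -2
SI base units of gravitational acceleration: m/s²

Answer: m/s²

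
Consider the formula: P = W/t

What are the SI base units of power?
Units of each symbol in P = W/t:
  W (work): kg·m²/s²
  t (time): s  → in the denominator, contributes 1/s

Multiplying the contributions: [kg·m²/s²] · [1/s]
Adding exponents of each base unit: kg: 1, m: 2, s: -3
SI base units of power: kg·m²/s³

Answer: kg·m²/s³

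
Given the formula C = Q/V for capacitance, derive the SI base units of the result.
Units of each symbol in C = Q/V:
  Q (charge, in coulombs): s·A
  V (voltage, in volts): kg·m²/(s³·A)  → in the denominator, contributes s³·A/(kg·m²)

Multiplying the contributions: [s·A] · [s³·A/(kg·m²)]
Adding exponents of each base unit: kg: -1, m: -2, s: 4, A: 2
SI base units of capacitance: s⁴·A²/(kg·m²)

Answer: s⁴·A²/(kg·m²)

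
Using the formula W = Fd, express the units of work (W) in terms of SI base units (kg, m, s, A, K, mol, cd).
Units of each symbol in W = Fd:
  F (force): kg·m/s²
  d (displacement): m

Multiplying the contributions: [kg·m/s²] · [m]
Adding exponents of each base unit: kg: 1, m: 2, s: -2
SI base units of work: kg·m²/s²

Answer: kg·m²/s²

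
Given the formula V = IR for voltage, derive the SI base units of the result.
Units of each symbol in V = IR:
  I (current): A
  R (resistance, in ohms): kg·m²/(s³·A²)

Multiplying the contributions: [A] · [kg·m²/(s³·A²)]
Adding exponents of each base unit: kg: 1, m: 2, s: -3, A: -1
SI base units of voltage: kg·m²/(s³·A)

Answer: kg·m²/(s³·A)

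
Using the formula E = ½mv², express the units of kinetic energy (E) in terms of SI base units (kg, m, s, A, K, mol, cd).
Units of each symbol in E = ½mv²:
  m (mass): kg
  v (speed): m/s  → to the power 2, contributes m²/s²
  The factor ½ is dimensionless.

Multiplying the contributions: [kg] · [m²/s²]
Adding exponents of each base unit: kg: 1, m: 2, s: -2
SI base units of kinetic energy: kg·m²/s²

Answer: kg·m²/s²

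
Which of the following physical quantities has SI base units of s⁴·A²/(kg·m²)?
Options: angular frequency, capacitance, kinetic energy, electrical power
Checking the SI base units of each option:
  angular frequency (ω = 2πf): 1/s  ✗
  capacitance (C = Q/V): s⁴·A²/(kg·m²)  ✓ matches
  kinetic energy (E = ½mv²): kg·m²/s²  ✗
  electrical power (P = IV): kg·m²/s³  ✗

Only capacitance has units s⁴·A²/(kg·m²).

Answer: capacitance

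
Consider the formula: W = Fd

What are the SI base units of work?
Units of each symbol in W = Fd:
  F (force): kg·m/s²
  d (displacement): m

Multiplying the contributions: [kg·m/s²] · [m]
Adding exponents of each base unit: kg: 1, m: 2, s: -2
SI base units of work: kg·m²/s²

Answer: kg·m²/s²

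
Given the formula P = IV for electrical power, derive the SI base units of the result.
Units of each symbol in P = IV:
  I (current): A
  V (voltage, in volts): kg·m²/(s³·A)

Multiplying the contributions: [A] · [kg·m²/(s³·A)]
Adding exponents of each base unit: kg: 1, m: 2, s: -3
SI base units of electrical power: kg·m²/s³

Answer: kg·m²/s³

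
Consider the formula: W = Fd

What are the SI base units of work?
Units of each symbol in W = Fd:
  F (force): kg·m/s²
  d (displacement): m

Multiplying the contributions: [kg·m/s²] · [m]
Adding exponents of each base unit: kg: 1, m: 2, s: -2
SI base units of work: kg·m²/s²

Answer: kg·m²/s²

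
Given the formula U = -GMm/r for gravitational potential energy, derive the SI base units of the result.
Units of each symbol in U = -GMm/r:
  G (gravitational constant): m³/(kg·s²)
  M (mass): kg
  m (mass): kg
  r (distance): m  → in the denominator, contributes 1/m
  The minus sign does not affect the units.

Multiplying the contributions: [m³/(kg·s²)] · [kg] · [kg] · [1/m]
Adding exponents of each base unit: kg: 1, m: 2, s: -2
SI base units of gravitational potential energy: kg·m²/s²

Answer: kg·m²/s²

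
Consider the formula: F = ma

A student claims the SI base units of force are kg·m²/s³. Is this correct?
Units of each symbol in F = ma:
  m (mass): kg
  a (acceleration): m/s²

Multiplying the contributions: [kg] · [m/s²]
Adding exponents of each base unit: kg: 1, m: 1, s: -2
SI base units of force: kg·m/s²

The claimed units kg·m²/s³ (exponents kg: 1, m: 2, s: -3) do not match the derived units kg·m/s² (exponents kg: 1, m: 1, s: -2), so the claim is incorrect.

Answer: No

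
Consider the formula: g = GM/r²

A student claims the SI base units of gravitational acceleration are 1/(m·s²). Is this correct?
Units of each symbol in g = GM/r²:
  G (gravitational constant): m³/(kg·s²)
  M (mass): kg
  r (distance): m  → to the power 2 in the denominator, contributes 1/m²

Multiplying the contributions: [m³/(kg·s²)] · [kg] · [1/m²]
Adding exponents of each base unit: m: 1, s: -2
SI base units of gravitational acceleration: m/s²

The claimed units 1/(m·s²) (exponents m: -1, s: -2) do not match the derived units m/s² (exponents m: 1, s: -2), so the claim is incorrect.

Answer: No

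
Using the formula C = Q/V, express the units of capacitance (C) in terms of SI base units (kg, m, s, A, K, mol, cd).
Units of each symbol in C = Q/V:
  Q (charge, in coulombs): s·A
  V (voltage, in volts): kg·m²/(s³·A)  → in the denominator, contributes s³·A/(kg·m²)

Multiplying the contributions: [s·A] · [s³·A/(kg·m²)]
Adding exponents of each base unit: kg: -1, m: -2, s: 4, A: 2
SI base units of capacitance: s⁴·A²/(kg·m²)

Answer: s⁴·A²/(kg·m²)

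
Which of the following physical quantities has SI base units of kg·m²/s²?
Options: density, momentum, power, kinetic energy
Checking the SI base units of each option:
  density (ρ = m/V): kg/m³  ✗
  momentum (p = mv): kg·m/s  ✗
  power (P = W/t): kg·m²/s³  ✗
  kinetic energy (E = ½mv²): kg·m²/s²  ✓ matches

Only kinetic energy has units kg·m²/s².

Answer: kinetic energy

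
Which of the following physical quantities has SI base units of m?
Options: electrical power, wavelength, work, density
Checking the SI base units of each option:
  electrical power (P = IV): kg·m²/s³  ✗
  wavelength (λ = v/f): m  ✓ matches
  work (W = Fd): kg·m²/s²  ✗
  density (ρ = m/V): kg/m³  ✗

Only wavelength has units m.

Answer: wavelength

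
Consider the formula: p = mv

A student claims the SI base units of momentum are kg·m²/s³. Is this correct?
Units of each symbol in p = mv:
  m (mass): kg
  v (velocity): m/s

Multiplying the contributions: [kg] · [m/s]
Adding exponents of each base unit: kg: 1, m: 1, s: -1
SI base units of momentum: kg·m/s

The claimed units kg·m²/s³ (exponents kg: 1, m: 2, s: -3) do not match the derived units kg·m/s (exponents kg: 1, m: 1, s: -1), so the claim is incorrect.

Answer: No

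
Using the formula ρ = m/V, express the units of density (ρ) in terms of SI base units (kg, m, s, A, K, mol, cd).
Units of each symbol in ρ = m/V:
  m (mass): kg
  V (volume): m³  → in the denominator, contributes 1/m³

Multiplying the contributions: [kg] · [1/m³]
Adding exponents of each base unit: kg: 1, m: -3
SI base units of density: kg/m³

Answer: kg/m³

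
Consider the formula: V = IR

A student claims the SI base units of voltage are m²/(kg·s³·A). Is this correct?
Units of each symbol in V = IR:
  I (current): A
  R (resistance, in ohms): kg·m²/(s³·A²)

Multiplying the contributions: [A] · [kg·m²/(s³·A²)]
Adding exponents of each base unit: kg: 1, m: 2, s: -3, A: -1
SI base units of voltage: kg·m²/(s³·A)

The claimed units m²/(kg·s³·A) (exponents kg: -1, m: 2, s: -3, A: -1) do not match the derived units kg·m²/(s³·A) (exponents kg: 1, m: 2, s: -3, A: -1), so the claim is incorrect.

Answer: No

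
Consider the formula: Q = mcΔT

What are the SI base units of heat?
Units of each symbol in Q = mcΔT:
  m (mass): kg
  c (specific heat capacity, in J/(kg·K)): m²/(s²·K)
  ΔT (temperature change): K

Multiplying the contributions: [kg] · [m²/(s²·K)] · [K]
Adding exponents of each base unit: kg: 1, m: 2, s: -2
SI base units of heat: kg·m²/s²

Answer: kg·m²/s²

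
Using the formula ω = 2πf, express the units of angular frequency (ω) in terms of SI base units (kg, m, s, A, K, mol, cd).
Units of each symbol in ω = 2πf:
  f (frequency): 1/s
  The factor 2π is dimensionless.

Multiplying the contributions: [1/s]
Adding exponents of each base unit: s: -1
SI base units of angular frequency: 1/s

Answer: 1/s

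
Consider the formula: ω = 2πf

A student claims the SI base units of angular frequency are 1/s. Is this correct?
Units of each symbol in ω = 2πf:
  f (frequency): 1/s
  The factor 2π is dimensionless.

Multiplying the contributions: [1/s]
Adding exponents of each base unit: s: -1
SI base units of angular frequency: 1/s

The claimed units 1/s match the derived units, so the claim is correct.

Answer: Yes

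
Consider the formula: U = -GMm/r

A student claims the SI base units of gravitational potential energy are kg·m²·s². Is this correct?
Units of each symbol in U = -GMm/r:
  G (gravitational constant): m³/(kg·s²)
  M (mass): kg
  m (mass): kg
  r (distance): m  → in the denominator, contributes 1/m
  The minus sign does not affect the units.

Multiplying the contributions: [m³/(kg·s²)] · [kg] · [kg] · [1/m]
Adding exponents of each base unit: kg: 1, m: 2, s: -2
SI base units of gravitational potential energy: kg·m²/s²

The claimed units kg·m²·s² (exponents kg: 1, m: 2, s: 2) do not match the derived units kg·m²/s² (exponents kg: 1, m: 2, s: -2), so the claim is incorrect.

Answer: No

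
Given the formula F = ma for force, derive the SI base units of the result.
Units of each symbol in F = ma:
  m (mass): kg
  a (acceleration): m/s²

Multiplying the contributions: [kg] · [m/s²]
Adding exponents of each base unit: kg: 1, m: 1, s: -2
SI base units of force: kg·m/s²

Answer: kg·m/s²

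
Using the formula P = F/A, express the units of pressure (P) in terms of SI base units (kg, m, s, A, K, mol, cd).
Units of each symbol in P = F/A:
  F (force): kg·m/s²
  A (area): m²  → in the denominator, contributes 1/m²

Multiplying the contributions: [kg·m/s²] · [1/m²]
Adding exponents of each base unit: kg: 1, m: -1, s: -2
SI base units of pressure: kg/(m·s²)

Answer: kg/(m·s²)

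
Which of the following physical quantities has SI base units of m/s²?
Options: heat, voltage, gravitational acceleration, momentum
Checking the SI base units of each option:
  heat (Q = mcΔT): kg·m²/s²  ✗
  voltage (V = IR): kg·m²/(s³·A)  ✗
  gravitational acceleration (g = GM/r²): m/s²  ✓ matches
  momentum (p = mv): kg·m/s  ✗

Only gravitational acceleration has units m/s².

Answer: gravitational acceleration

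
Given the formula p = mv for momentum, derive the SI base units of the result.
Units of each symbol in p = mv:
  m (mass): kg
  v (velocity): m/s

Multiplying the contributions: [kg] · [m/s]
Adding exponents of each base unit: kg: 1, m: 1, s: -1
SI base units of momentum: kg·m/s

Answer: kg·m/s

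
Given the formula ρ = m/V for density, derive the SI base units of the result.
Units of each symbol in ρ = m/V:
  m (mass): kg
  V (volume): m³  → in the denominator, contributes 1/m³

Multiplying the contributions: [kg] · [1/m³]
Adding exponents of each base unit: kg: 1, m: -3
SI base units of density: kg/m³

Answer: kg/m³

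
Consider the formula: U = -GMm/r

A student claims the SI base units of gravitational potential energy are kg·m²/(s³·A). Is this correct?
Units of each symbol in U = -GMm/r:
  G (gravitational constant): m³/(kg·s²)
  M (mass): kg
  m (mass): kg
  r (distance): m  → in the denominator, contributes 1/m
  The minus sign does not affect the units.

Multiplying the contributions: [m³/(kg·s²)] · [kg] · [kg] · [1/m]
Adding exponents of each base unit: kg: 1, m: 2, s: -2
SI base units of gravitational potential energy: kg·m²/s²

The claimed units kg·m²/(s³·A) (exponents kg: 1, m: 2, s: -3, A: -1) do not match the derived units kg·m²/s² (exponents kg: 1, m: 2, s: -2), so the claim is incorrect.

Answer: No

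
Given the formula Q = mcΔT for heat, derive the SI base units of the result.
Units of each symbol in Q = mcΔT:
  m (mass): kg
  c (specific heat capacity, in J/(kg·K)): m²/(s²·K)
  ΔT (temperature change): K

Multiplying the contributions: [kg] · [m²/(s²·K)] · [K]
Adding exponents of each base unit: kg: 1, m: 2, s: -2
SI base units of heat: kg·m²/s²

Answer: kg·m²/s²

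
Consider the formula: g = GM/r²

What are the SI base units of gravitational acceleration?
Units of each symbol in g = GM/r²:
  G (gravitational constant): m³/(kg·s²)
  M (mass): kg
  r (distance): m  → to the power 2 in the denominator, contributes 1/m²

Multiplying the contributions: [m³/(kg·s²)] · [kg] · [1/m²]
Adding exponents of each base unit: m: 1, s: -2
SI base units of gravitational acceleration: m/s²

Answer: m/s²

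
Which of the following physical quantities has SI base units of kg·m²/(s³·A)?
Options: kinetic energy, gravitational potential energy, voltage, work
Checking the SI base units of each option:
  kinetic energy (E = ½mv²): kg·m²/s²  ✗
  gravitational potential energy (U = -GMm/r): kg·m²/s²  ✗
  voltage (V = IR): kg·m²/(s³·A)  ✓ matches
  work (W = Fd): kg·m²/s²  ✗

Only voltage has units kg·m²/(s³·A).

Answer: voltage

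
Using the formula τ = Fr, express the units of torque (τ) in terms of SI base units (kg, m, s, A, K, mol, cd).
Units of each symbol in τ = Fr:
  F (force): kg·m/s²
  r (lever arm): m

Multiplying the contributions: [kg·m/s²] · [m]
Adding exponents of each base unit: kg: 1, m: 2, s: -2
SI base units of torque: kg·m²/s²

Answer: kg·m²/s²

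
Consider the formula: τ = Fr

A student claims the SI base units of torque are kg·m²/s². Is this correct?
Units of each symbol in τ = Fr:
  F (force): kg·m/s²
  r (lever arm): m

Multiplying the contributions: [kg·m/s²] · [m]
Adding exponents of each base unit: kg: 1, m: 2, s: -2
SI base units of torque: kg·m²/s²

The claimed units kg·m²/s² match the derived units, so the claim is correct.

Answer: Yes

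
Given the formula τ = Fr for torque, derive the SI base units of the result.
Units of each symbol in τ = Fr:
  F (force): kg·m/s²
  r (lever arm): m

Multiplying the contributions: [kg·m/s²] · [m]
Adding exponents of each base unit: kg: 1, m: 2, s: -2
SI base units of torque: kg·m²/s²

Answer: kg·m²/s²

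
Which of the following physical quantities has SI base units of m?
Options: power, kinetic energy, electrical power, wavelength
Checking the SI base units of each option:
  power (P = W/t): kg·m²/s³  ✗
  kinetic energy (E = ½mv²): kg·m²/s²  ✗
  electrical power (P = IV): kg·m²/s³  ✗
  wavelength (λ = v/f): m  ✓ matches

Only wavelength has units m.

Answer: wavelength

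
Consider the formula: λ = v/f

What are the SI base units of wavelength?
Units of each symbol in λ = v/f:
  v (wave speed): m/s
  f (frequency): 1/s  → in the denominator, contributes s

Multiplying the contributions: [m/s] · [s]
Adding exponents of each base unit: m: 1
SI base units of wavelength: m

Answer: m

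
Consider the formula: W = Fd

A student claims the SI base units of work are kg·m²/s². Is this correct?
Units of each symbol in W = Fd:
  F (force): kg·m/s²
  d (displacement): m

Multiplying the contributions: [kg·m/s²] · [m]
Adding exponents of each base unit: kg: 1, m: 2, s: -2
SI base units of work: kg·m²/s²

The claimed units kg·m²/s² match the derived units, so the claim is correct.

Answer: Yes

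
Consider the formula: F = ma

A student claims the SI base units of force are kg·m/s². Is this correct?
Units of each symbol in F = ma:
  m (mass): kg
  a (acceleration): m/s²

Multiplying the contributions: [kg] · [m/s²]
Adding exponents of each base unit: kg: 1, m: 1, s: -2
SI base units of force: kg·m/s²

The claimed units kg·m/s² match the derived units, so the claim is correct.

Answer: Yes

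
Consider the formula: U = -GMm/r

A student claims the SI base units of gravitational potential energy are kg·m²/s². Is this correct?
Units of each symbol in U = -GMm/r:
  G (gravitational constant): m³/(kg·s²)
  M (mass): kg
  m (mass): kg
  r (distance): m  → in the denominator, contributes 1/m
  The minus sign does not affect the units.

Multiplying the contributions: [m³/(kg·s²)] · [kg] · [kg] · [1/m]
Adding exponents of each base unit: kg: 1, m: 2, s: -2
SI base units of gravitational potential energy: kg·m²/s²

The claimed units kg·m²/s² match the derived units, so the claim is correct.

Answer: Yes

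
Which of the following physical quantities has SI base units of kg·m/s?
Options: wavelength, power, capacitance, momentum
Checking the SI base units of each option:
  wavelength (λ = v/f): m  ✗
  power (P = W/t): kg·m²/s³  ✗
  capacitance (C = Q/V): s⁴·A²/(kg·m²)  ✗
  momentum (p = mv): kg·m/s  ✓ matches

Only momentum has units kg·m/s.

Answer: momentum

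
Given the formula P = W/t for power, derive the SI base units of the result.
Units of each symbol in P = W/t:
  W (work): kg·m²/s²
  t (time): s  → in the denominator, contributes 1/s

Multiplying the contributions: [kg·m²/s²] · [1/s]
Adding exponents of each base unit: kg: 1, m: 2, s: -3
SI base units of power: kg·m²/s³

Answer: kg·m²/s³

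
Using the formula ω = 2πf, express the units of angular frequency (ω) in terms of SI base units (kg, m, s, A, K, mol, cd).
Units of each symbol in ω = 2πf:
  f (frequency): 1/s
  The factor 2π is dimensionless.

Multiplying the contributions: [1/s]
Adding exponents of each base unit: s: -1
SI base units of angular frequency: 1/s

Answer: 1/s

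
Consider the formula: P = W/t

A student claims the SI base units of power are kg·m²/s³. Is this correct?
Units of each symbol in P = W/t:
  W (work): kg·m²/s²
  t (time): s  → in the denominator, contributes 1/s

Multiplying the contributions: [kg·m²/s²] · [1/s]
Adding exponents of each base unit: kg: 1, m: 2, s: -3
SI base units of power: kg·m²/s³

The claimed units kg·m²/s³ match the derived units, so the claim is correct.

Answer: Yes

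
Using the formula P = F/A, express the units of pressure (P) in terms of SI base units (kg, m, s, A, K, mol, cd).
Units of each symbol in P = F/A:
  F (force): kg·m/s²
  A (area): m²  → in the denominator, contributes 1/m²

Multiplying the contributions: [kg·m/s²] · [1/m²]
Adding exponents of each base unit: kg: 1, m: -1, s: -2
SI base units of pressure: kg/(m·s²)

Answer: kg/(m·s²)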